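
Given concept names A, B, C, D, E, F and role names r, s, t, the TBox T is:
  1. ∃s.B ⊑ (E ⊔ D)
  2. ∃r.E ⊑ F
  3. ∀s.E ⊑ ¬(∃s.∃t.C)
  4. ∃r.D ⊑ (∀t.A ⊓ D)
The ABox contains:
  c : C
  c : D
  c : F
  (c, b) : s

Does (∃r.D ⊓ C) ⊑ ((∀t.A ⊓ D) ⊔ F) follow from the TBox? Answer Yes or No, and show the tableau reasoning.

Yes

1. (∃r.D ⊓ C) ⊑ ((∀t.A ⊓ D) ⊔ F)  ⇔  ((∃r.D ⊓ C) ⊓ ((∃t.¬A ⊔ ¬D) ⊓ ¬F)) unsat w.r.t. T
   all branches close; clash {F, ¬F} at x₀
2. Hence (∃r.D ⊓ C) ⊑ ((∀t.A ⊓ D) ⊔ F): entailed.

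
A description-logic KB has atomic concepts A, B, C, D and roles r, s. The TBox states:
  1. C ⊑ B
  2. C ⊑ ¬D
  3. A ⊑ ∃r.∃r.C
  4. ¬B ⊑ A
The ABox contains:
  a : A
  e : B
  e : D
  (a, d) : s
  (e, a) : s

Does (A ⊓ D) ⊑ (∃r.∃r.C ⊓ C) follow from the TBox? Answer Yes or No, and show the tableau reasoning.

No

1. (A ⊓ D) ⊑ (∃r.∃r.C ⊓ C)  ⇔  ((A ⊓ D) ⊓ (∀r.∀r.¬C ⊔ ¬C)) unsat w.r.t. T
   apply at x₀: A⊑∃r.∃r.C
   open: L(x₀) ⊇ {A, D, ¬C, ∃r.∃r.C} (+ ∃-successors)
2. Hence (A ⊓ D) ⊑ (∃r.∃r.C ⊓ C): not entailed.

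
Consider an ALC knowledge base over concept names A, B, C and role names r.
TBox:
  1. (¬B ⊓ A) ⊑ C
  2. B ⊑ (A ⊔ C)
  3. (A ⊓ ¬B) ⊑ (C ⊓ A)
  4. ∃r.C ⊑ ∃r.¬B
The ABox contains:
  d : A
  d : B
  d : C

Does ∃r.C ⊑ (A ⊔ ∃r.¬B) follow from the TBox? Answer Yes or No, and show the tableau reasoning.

1. ∃r.C ⊑ (A ⊔ ∃r.¬B)  ⇔  (∃r.C ⊓ (¬A ⊓ ∀r.B)) unsat w.r.t. T
   all branches close; clash {A, ¬A} at x₀
2. Hence ∃r.C ⊑ (A ⊔ ∃r.¬B): entailed.

Yes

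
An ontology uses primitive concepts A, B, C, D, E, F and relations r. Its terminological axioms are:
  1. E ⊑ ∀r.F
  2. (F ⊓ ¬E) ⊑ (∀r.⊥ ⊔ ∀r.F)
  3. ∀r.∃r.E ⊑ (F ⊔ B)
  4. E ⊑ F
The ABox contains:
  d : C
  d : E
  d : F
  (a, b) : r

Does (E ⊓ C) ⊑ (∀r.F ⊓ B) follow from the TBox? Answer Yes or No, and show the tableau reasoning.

1. (E ⊓ C) ⊑ (∀r.F ⊓ B)  ⇔  ((E ⊓ C) ⊓ (∃r.¬F ⊔ ¬B)) unsat w.r.t. T
   apply at x₀: E⊑∀r.F; E⊑F
   open: L(x₀) ⊇ {C, E, F, ¬B, ∀r.F, …} (+ ∃-successors)
2. Hence (E ⊓ C) ⊑ (∀r.F ⊓ B): not entailed.

No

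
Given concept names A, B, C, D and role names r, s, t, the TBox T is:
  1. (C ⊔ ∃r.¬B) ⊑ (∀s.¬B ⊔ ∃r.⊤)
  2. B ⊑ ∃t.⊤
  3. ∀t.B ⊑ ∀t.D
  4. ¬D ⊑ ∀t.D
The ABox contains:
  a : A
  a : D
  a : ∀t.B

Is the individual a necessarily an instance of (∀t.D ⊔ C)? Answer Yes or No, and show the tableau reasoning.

Yes

1. a : (∀t.D ⊔ C)?  L(a) = {A, D, ∀t.B} ∪ {(∃t.¬D ⊓ ¬C)}
   clash {D, ¬D} at an ∃-successor — a ∈ (∀t.D ⊔ C)
2. Hence a : (∀t.D ⊔ C): entailed.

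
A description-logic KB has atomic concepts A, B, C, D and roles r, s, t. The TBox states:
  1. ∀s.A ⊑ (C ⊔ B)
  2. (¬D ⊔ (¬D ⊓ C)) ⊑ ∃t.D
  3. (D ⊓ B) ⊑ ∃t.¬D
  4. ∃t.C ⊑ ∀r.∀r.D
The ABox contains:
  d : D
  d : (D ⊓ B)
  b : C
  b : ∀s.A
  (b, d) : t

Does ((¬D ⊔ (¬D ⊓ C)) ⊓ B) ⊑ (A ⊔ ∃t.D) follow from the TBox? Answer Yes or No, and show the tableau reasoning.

Yes

1. ((¬D ⊔ (¬D ⊓ C)) ⊓ B) ⊑ (A ⊔ ∃t.D)  ⇔  (((¬D ⊔ (¬D ⊓ C)) ⊓ B) ⊓ (¬A ⊓ ∀t.¬D)) unsat w.r.t. T
   all branches close; clash {D, ¬D} at an ∃-successor
2. Hence ((¬D ⊔ (¬D ⊓ C)) ⊓ B) ⊑ (A ⊔ ∃t.D): entailed.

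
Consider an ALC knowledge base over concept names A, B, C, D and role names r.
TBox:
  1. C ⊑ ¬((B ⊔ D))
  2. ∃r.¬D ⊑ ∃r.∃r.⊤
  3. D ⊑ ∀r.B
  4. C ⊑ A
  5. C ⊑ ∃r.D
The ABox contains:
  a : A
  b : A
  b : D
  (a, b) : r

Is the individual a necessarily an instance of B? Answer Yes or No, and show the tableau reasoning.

No

1. a : B?  L(a) = {A} ∪ {¬B}
   open: L(a) ⊇ {A, ¬B, ¬C, ¬D, ∀r.D} — a ∉ B possible
2. Hence a : B: not entailed.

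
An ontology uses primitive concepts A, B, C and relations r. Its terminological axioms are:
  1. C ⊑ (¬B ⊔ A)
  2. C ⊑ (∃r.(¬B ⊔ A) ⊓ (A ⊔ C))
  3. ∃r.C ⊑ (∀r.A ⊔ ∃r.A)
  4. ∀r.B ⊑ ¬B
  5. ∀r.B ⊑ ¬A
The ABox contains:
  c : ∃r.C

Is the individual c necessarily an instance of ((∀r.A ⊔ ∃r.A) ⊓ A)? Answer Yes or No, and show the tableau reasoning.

1. c : ((∀r.A ⊔ ∃r.A) ⊓ A)?  L(c) = {∃r.C} ∪ {((∃r.¬A ⊓ ∀r.¬A) ⊔ ¬A)}
   apply at c: ∃r.C⊑(∀r.A ⊔ ∃r.A)
   open: L(c) ⊇ {¬A, ¬C, ∀r.A, ∃r.C, ∃r.¬B} (+ ∃-successors) — c ∉ ((∀r.A ⊔ ∃r.A) ⊓ A) possible
2. Hence c : ((∀r.A ⊔ ∃r.A) ⊓ A): not entailed.

No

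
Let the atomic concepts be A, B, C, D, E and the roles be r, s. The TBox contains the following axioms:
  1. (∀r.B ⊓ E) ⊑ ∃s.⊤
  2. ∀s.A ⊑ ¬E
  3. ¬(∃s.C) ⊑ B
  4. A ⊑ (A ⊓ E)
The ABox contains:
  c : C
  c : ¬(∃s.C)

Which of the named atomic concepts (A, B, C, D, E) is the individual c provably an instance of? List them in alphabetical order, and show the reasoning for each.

{B, C}

1. c : A?  L(c) = {C, ¬(∃s.C)} ∪ {¬A}
   apply at c: ¬(∃s.C)⊑B
   open: L(c) ⊇ {B, C, ¬A, ∀s.¬C, ∃r.¬B, …} (+ ∃-successors) — c ∉ A possible
2. c : B?  L(c) = {C, ¬(∃s.C)} ∪ {¬B}
   clash {B, ¬B} at c — c ∈ B
3. c : C?  L(c) = {C, ¬(∃s.C)} ∪ {¬C}
   clash {C, ¬C} at c — c ∈ C
4. c : D?  L(c) = {C, ¬(∃s.C)} ∪ {¬D}
   apply at c: ¬(∃s.C)⊑B
   open: L(c) ⊇ {B, C, ¬A, ¬D, ∀s.¬C, …} (+ ∃-successors) — c ∉ D possible
5. c : E?  L(c) = {C, ¬(∃s.C)} ∪ {¬E}
   apply at c: ¬(∃s.C)⊑B
   open: L(c) ⊇ {B, C, ¬A, ¬E, ∀s.¬C} — c ∉ E possible
6. Entailed for c: {B, C}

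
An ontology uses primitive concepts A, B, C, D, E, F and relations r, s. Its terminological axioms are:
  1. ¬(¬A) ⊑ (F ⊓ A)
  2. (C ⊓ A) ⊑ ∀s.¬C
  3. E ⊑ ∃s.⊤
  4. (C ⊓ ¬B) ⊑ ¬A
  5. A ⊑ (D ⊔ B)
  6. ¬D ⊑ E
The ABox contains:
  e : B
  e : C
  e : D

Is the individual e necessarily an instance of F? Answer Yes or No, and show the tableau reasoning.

1. e : F?  L(e) = {B, C, D} ∪ {¬F}
   open: L(e) ⊇ {B, C, D, ¬A, ¬E, …} — e ∉ F possible
2. Hence e : F: not entailed.

No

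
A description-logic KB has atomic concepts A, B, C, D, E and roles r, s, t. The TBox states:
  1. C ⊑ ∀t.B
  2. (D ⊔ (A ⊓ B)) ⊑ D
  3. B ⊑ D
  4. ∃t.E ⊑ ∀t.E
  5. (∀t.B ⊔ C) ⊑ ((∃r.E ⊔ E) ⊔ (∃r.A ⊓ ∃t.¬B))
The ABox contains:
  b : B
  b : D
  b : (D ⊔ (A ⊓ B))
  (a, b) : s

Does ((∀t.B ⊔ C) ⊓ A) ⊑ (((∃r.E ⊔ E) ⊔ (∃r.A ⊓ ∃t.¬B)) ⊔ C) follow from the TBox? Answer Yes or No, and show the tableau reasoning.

Yes

1. ((∀t.B ⊔ C) ⊓ A) ⊑ (((∃r.E ⊔ E) ⊔ (∃r.A ⊓ ∃t.¬B)) ⊔ C)  ⇔  (((∀t.B ⊔ C) ⊓ A) ⊓ (((∀r.¬E ⊓ ¬E) ⊓ (∀r.¬A ⊔ ∀t.B)) ⊓ ¬C)) unsat w.r.t. T
   all branches close; clash {C, ¬C} at x₀
2. Hence ((∀t.B ⊔ C) ⊓ A) ⊑ (((∃r.E ⊔ E) ⊔ (∃r.A ⊓ ∃t.¬B)) ⊔ C): entailed.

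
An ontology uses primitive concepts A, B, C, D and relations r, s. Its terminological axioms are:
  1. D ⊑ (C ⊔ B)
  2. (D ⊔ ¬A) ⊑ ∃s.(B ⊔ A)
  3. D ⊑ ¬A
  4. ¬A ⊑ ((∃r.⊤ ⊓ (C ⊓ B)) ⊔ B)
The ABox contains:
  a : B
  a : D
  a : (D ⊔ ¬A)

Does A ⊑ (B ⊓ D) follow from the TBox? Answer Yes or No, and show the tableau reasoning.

No

1. A ⊑ (B ⊓ D)  ⇔  (A ⊓ (¬B ⊔ ¬D)) unsat w.r.t. T
   open: L(x₀) ⊇ {A, ¬B, ¬D}
2. Hence A ⊑ (B ⊓ D): not entailed.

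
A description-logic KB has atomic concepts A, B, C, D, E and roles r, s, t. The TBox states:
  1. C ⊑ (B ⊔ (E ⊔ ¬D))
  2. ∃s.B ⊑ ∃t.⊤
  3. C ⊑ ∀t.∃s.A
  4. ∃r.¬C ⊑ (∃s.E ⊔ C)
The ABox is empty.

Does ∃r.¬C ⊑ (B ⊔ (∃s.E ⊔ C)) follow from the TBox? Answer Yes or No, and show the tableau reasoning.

1. ∃r.¬C ⊑ (B ⊔ (∃s.E ⊔ C))  ⇔  (∃r.¬C ⊓ (¬B ⊓ (∀s.¬E ⊓ ¬C))) unsat w.r.t. T
   all branches close; clash {C, ¬C} at x₀
2. Hence ∃r.¬C ⊑ (B ⊔ (∃s.E ⊔ C)): entailed.

Yes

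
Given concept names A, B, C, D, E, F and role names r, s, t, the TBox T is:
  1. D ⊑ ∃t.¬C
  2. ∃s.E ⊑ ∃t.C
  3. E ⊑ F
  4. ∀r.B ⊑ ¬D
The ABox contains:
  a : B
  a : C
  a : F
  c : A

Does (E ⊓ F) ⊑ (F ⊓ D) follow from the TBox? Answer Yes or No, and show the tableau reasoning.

No

1. (E ⊓ F) ⊑ (F ⊓ D)  ⇔  ((E ⊓ F) ⊓ (¬F ⊔ ¬D)) unsat w.r.t. T
   open: L(x₀) ⊇ {E, F, ¬D, ∀s.¬E}
2. Hence (E ⊓ F) ⊑ (F ⊓ D): not entailed.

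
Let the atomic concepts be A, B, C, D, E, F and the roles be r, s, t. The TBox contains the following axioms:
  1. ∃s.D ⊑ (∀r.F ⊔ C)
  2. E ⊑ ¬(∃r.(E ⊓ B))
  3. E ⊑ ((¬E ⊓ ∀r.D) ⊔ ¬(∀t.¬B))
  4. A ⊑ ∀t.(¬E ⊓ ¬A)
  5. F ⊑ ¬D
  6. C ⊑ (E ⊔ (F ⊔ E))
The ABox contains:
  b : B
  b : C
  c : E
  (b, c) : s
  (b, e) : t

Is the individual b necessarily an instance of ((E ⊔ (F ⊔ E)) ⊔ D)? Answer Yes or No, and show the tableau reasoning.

1. b : ((E ⊔ (F ⊔ E)) ⊔ D)?  L(b) = {B, C} ∪ {((¬E ⊓ (¬F ⊓ ¬E)) ⊓ ¬D)}
   clash {E, ¬E} at b — b ∈ ((E ⊔ (F ⊔ E)) ⊔ D)
2. Hence b : ((E ⊔ (F ⊔ E)) ⊔ D): entailed.

Yes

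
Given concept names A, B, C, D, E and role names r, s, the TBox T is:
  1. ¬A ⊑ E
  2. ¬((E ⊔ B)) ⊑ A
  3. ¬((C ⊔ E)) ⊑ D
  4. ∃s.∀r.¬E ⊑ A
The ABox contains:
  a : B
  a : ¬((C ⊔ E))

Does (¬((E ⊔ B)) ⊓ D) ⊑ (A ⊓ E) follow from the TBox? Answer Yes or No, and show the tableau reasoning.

No

1. (¬((E ⊔ B)) ⊓ D) ⊑ (A ⊓ E)  ⇔  (((¬E ⊓ ¬B) ⊓ D) ⊓ (¬A ⊔ ¬E)) unsat w.r.t. T
   apply at x₀: ¬((E ⊔ B))⊑A
   open: L(x₀) ⊇ {A, D, ¬B, ¬E}
2. Hence (¬((E ⊔ B)) ⊓ D) ⊑ (A ⊓ E): not entailed.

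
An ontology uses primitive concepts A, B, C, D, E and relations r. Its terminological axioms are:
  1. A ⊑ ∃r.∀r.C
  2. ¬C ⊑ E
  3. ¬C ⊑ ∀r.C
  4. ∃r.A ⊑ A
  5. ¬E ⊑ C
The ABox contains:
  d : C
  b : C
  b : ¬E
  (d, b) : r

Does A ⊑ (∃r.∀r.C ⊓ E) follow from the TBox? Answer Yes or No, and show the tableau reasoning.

No

1. A ⊑ (∃r.∀r.C ⊓ E)  ⇔  (A ⊓ (∀r.∃r.¬C ⊔ ¬E)) unsat w.r.t. T
   apply at x₀: A⊑∃r.∀r.C
   open: L(x₀) ⊇ {A, C, ¬E, ∃r.∀r.C} (+ ∃-successors)
2. Hence A ⊑ (∃r.∀r.C ⊓ E): not entailed.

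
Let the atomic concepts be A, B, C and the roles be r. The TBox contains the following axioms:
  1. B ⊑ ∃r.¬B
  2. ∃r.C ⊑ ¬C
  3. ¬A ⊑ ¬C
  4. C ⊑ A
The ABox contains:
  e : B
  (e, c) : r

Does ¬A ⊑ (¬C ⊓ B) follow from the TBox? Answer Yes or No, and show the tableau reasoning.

1. ¬A ⊑ (¬C ⊓ B)  ⇔  (¬A ⊓ (C ⊔ ¬B)) unsat w.r.t. T
   apply at x₀: ¬A⊑¬C
   open: L(x₀) ⊇ {¬A, ¬B, ¬C}
2. Hence ¬A ⊑ (¬C ⊓ B): not entailed.

No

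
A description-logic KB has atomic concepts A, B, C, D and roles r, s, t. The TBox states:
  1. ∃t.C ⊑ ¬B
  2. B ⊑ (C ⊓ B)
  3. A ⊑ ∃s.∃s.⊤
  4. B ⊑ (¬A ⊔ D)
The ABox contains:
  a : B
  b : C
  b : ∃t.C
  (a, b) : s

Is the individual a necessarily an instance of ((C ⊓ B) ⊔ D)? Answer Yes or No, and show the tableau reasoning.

1. a : ((C ⊓ B) ⊔ D)?  L(a) = {B} ∪ {((¬C ⊔ ¬B) ⊓ ¬D)}
   clash {B, ¬B} at a — a ∈ ((C ⊓ B) ⊔ D)
2. Hence a : ((C ⊓ B) ⊔ D): entailed.

Yes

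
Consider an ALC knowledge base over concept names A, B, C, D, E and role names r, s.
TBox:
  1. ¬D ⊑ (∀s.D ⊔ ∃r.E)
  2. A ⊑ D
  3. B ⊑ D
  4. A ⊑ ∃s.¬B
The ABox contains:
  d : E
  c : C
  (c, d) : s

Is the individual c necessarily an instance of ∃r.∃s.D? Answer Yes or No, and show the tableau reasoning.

No

1. c : ∃r.∃s.D?  L(c) = {C} ∪ {∀r.∀s.¬D}
   open: L(c) ⊇ {C, D, ¬A, ¬B, ∀r.∀s.¬D} — c ∉ ∃r.∃s.D possible
2. Hence c : ∃r.∃s.D: not entailed.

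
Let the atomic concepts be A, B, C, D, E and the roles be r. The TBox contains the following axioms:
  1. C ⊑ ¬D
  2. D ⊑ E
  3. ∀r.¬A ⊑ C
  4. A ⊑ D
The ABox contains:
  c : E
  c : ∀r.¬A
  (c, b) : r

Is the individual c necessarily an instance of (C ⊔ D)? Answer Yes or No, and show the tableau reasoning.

Yes

1. c : (C ⊔ D)?  L(c) = {E, ∀r.¬A} ∪ {(¬C ⊓ ¬D)}
   clash {D, ¬D} at c — c ∈ (C ⊔ D)
2. Hence c : (C ⊔ D): entailed.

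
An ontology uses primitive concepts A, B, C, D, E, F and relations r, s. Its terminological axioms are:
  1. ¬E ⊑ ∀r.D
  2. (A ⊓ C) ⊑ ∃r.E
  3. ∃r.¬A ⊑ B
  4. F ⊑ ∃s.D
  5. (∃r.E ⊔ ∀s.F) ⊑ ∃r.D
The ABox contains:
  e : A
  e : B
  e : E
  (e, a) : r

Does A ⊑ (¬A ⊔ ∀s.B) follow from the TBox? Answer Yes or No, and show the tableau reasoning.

No

1. A ⊑ (¬A ⊔ ∀s.B)  ⇔  (A ⊓ (A ⊓ ∃s.¬B)) unsat w.r.t. T
   open: L(x₀) ⊇ {A, E, ¬C, ¬F, ∀r.A, …} (+ ∃-successors)
2. Hence A ⊑ (¬A ⊔ ∀s.B): not entailed.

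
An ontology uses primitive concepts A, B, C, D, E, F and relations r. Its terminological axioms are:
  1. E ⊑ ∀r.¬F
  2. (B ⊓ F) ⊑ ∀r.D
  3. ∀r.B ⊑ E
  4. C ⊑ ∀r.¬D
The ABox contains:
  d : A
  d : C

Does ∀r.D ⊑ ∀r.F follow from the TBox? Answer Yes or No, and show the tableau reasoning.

No

1. ∀r.D ⊑ ∀r.F  ⇔  (∀r.D ⊓ ∃r.¬F) unsat w.r.t. T
   open: L(x₀) ⊇ {¬C, ¬E, ∀r.D, ∃r.¬B, ∃r.¬F} (+ ∃-successors)
2. Hence ∀r.D ⊑ ∀r.F: not entailed.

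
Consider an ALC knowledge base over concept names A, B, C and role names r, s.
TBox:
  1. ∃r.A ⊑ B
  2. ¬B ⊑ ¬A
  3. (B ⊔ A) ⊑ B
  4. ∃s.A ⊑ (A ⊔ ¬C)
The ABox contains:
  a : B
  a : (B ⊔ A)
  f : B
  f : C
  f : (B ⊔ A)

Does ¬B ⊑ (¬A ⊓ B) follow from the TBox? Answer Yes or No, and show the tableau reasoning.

No

1. ¬B ⊑ (¬A ⊓ B)  ⇔  (¬B ⊓ (A ⊔ ¬B)) unsat w.r.t. T
   apply at x₀: ¬B⊑¬A
   open: L(x₀) ⊇ {¬A, ¬B, ∀r.¬A, ∀s.¬A}
2. Hence ¬B ⊑ (¬A ⊓ B): not entailed.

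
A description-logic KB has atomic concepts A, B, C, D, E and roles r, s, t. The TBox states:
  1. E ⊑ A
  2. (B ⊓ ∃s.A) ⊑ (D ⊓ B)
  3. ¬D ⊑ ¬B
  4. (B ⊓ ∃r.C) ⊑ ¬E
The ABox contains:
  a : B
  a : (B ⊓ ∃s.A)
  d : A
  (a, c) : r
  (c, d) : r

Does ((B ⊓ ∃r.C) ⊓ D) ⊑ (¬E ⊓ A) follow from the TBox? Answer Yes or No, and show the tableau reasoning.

No

1. ((B ⊓ ∃r.C) ⊓ D) ⊑ (¬E ⊓ A)  ⇔  (((B ⊓ ∃r.C) ⊓ D) ⊓ (E ⊔ ¬A)) unsat w.r.t. T
   apply at x₀: (B ⊓ ∃r.C)⊑¬E
   open: L(x₀) ⊇ {B, D, ¬A, ¬E, ∀s.¬A, …} (+ ∃-successors)
2. Hence ((B ⊓ ∃r.C) ⊓ D) ⊑ (¬E ⊓ A): not entailed.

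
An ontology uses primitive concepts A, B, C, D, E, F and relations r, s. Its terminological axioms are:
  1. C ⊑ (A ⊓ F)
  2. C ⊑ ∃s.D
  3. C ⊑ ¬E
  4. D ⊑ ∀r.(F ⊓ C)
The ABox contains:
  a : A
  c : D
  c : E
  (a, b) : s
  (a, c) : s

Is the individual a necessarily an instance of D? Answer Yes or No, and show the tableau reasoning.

No

1. a : D?  L(a) = {A} ∪ {¬D}
   open: L(a) ⊇ {A, ¬C, ¬D} — a ∉ D possible
2. Hence a : D: not entailed.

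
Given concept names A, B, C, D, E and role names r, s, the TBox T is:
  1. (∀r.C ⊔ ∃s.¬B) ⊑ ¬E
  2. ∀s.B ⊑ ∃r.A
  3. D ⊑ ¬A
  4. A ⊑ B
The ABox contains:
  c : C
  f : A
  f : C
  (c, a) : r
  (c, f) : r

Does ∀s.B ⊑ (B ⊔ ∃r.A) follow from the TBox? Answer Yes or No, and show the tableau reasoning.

1. ∀s.B ⊑ (B ⊔ ∃r.A)  ⇔  (∀s.B ⊓ (¬B ⊓ ∀r.¬A)) unsat w.r.t. T
   all branches close; clash {B, ¬B} at x₀
2. Hence ∀s.B ⊑ (B ⊔ ∃r.A): entailed.

Yes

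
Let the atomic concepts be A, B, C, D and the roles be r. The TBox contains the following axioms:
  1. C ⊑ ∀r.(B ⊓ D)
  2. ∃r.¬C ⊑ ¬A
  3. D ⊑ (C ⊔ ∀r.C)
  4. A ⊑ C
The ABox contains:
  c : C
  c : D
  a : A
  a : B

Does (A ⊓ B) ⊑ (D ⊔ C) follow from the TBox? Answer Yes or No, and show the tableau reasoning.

Yes

1. (A ⊓ B) ⊑ (D ⊔ C)  ⇔  ((A ⊓ B) ⊓ (¬D ⊓ ¬C)) unsat w.r.t. T
   all branches close; clash {C, ¬C} at x₀
2. Hence (A ⊓ B) ⊑ (D ⊔ C): entailed.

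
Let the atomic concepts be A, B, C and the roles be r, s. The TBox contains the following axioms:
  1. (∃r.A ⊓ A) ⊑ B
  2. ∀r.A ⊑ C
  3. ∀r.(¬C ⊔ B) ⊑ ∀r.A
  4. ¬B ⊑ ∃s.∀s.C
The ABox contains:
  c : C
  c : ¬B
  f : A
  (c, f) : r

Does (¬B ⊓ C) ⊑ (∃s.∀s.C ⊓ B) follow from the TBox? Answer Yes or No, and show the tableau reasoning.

1. (¬B ⊓ C) ⊑ (∃s.∀s.C ⊓ B)  ⇔  ((¬B ⊓ C) ⊓ (∀s.∃s.¬C ⊔ ¬B)) unsat w.r.t. T
   apply at x₀: ¬B⊑∃s.∀s.C
   open: L(x₀) ⊇ {C, ¬B, ∀r.¬A, ∃r.(C ⊓ ¬B), ∃s.∀s.C} (+ ∃-successors)
2. Hence (¬B ⊓ C) ⊑ (∃s.∀s.C ⊓ B): not entailed.

No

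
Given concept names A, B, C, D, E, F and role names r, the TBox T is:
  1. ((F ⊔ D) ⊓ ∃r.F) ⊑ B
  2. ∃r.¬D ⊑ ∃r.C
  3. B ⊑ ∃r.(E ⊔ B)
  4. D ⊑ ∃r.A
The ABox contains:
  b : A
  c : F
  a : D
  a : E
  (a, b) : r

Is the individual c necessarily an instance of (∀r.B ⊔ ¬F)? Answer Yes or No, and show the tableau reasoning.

1. c : (∀r.B ⊔ ¬F)?  L(c) = {F} ∪ {(∃r.¬B ⊓ F)}
   open: L(c) ⊇ {F, ¬B, ¬D, ∀r.D, ∀r.¬F, …} (+ ∃-successors) — c ∉ (∀r.B ⊔ ¬F) possible
2. Hence c : (∀r.B ⊔ ¬F): not entailed.

No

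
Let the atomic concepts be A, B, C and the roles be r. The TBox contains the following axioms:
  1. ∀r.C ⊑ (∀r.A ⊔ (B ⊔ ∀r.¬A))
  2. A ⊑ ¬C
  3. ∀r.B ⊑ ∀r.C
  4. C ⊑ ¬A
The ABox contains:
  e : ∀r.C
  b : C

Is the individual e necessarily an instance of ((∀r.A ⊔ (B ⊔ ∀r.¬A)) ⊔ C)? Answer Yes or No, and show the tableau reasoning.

1. e : ((∀r.A ⊔ (B ⊔ ∀r.¬A)) ⊔ C)?  L(e) = {∀r.C} ∪ {((∃r.¬A ⊓ (¬B ⊓ ∃r.A)) ⊓ ¬C)}
   clash {A, ¬A} at an ∃-successor — e ∈ ((∀r.A ⊔ (B ⊔ ∀r.¬A)) ⊔ C)
2. Hence e : ((∀r.A ⊔ (B ⊔ ∀r.¬A)) ⊔ C): entailed.

Yes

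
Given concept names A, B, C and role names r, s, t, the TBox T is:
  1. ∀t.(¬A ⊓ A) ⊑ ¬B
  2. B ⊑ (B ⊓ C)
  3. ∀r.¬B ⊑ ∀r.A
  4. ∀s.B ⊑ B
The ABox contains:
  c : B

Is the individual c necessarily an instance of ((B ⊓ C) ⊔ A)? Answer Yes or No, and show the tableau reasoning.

Yes

1. c : ((B ⊓ C) ⊔ A)?  L(c) = {B} ∪ {((¬B ⊔ ¬C) ⊓ ¬A)}
   clash {C, ¬C} at c — c ∈ ((B ⊓ C) ⊔ A)
2. Hence c : ((B ⊓ C) ⊔ A): entailed.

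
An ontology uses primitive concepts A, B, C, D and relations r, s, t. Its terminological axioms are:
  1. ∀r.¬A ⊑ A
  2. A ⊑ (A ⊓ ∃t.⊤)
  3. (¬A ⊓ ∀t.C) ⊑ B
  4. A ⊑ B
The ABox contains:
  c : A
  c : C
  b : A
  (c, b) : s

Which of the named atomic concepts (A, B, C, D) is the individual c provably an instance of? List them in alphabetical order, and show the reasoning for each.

1. c : A?  L(c) = {A, C} ∪ {¬A}
   clash {A, ¬A} at c — c ∈ A
2. c : B?  L(c) = {A, C} ∪ {¬B}
   clash {B, ¬B} at c — c ∈ B
3. c : C?  L(c) = {A, C} ∪ {¬C}
   clash {C, ¬C} at c — c ∈ C
4. c : D?  L(c) = {A, C} ∪ {¬D}
   apply at c: A⊑(A ⊓ ∃t.⊤); A⊑B
   open: L(c) ⊇ {A, B, C, ¬D, ∃t.⊤} (+ ∃-successors) — c ∉ D possible
5. Entailed for c: {A, B, C}

{A, B, C}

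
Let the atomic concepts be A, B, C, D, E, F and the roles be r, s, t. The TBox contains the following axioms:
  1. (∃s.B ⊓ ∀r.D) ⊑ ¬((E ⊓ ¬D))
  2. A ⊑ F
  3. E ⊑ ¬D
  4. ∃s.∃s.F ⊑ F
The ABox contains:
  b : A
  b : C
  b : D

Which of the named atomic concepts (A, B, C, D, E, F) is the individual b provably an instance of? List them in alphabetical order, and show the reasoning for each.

{A, C, D, F}

1. b : A?  L(b) = {A, C, D} ∪ {¬A}
   clash {A, ¬A} at b — b ∈ A
2. b : B?  L(b) = {A, C, D} ∪ {¬B}
   apply at b: A⊑F
   open: L(b) ⊇ {A, C, D, F, ¬B, …} — b ∉ B possible
3. b : C?  L(b) = {A, C, D} ∪ {¬C}
   clash {C, ¬C} at b — b ∈ C
4. b : D?  L(b) = {A, C, D} ∪ {¬D}
   clash {D, ¬D} at b — b ∈ D
5. b : E?  L(b) = {A, C, D} ∪ {¬E}
   apply at b: A⊑F
   open: L(b) ⊇ {A, C, D, F, ¬E, …} — b ∉ E possible
6. b : F?  L(b) = {A, C, D} ∪ {¬F}
   clash {F, ¬F} at b — b ∈ F
7. Entailed for b: {A, C, D, F}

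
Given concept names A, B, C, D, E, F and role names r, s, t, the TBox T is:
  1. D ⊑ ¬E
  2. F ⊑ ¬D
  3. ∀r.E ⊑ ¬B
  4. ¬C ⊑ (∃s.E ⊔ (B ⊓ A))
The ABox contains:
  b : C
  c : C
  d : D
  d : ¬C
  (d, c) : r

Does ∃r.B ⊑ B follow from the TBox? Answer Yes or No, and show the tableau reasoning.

No

1. ∃r.B ⊑ B  ⇔  (∃r.B ⊓ ¬B) unsat w.r.t. T
   open: L(x₀) ⊇ {C, ¬B, ¬D, ∃r.B} (+ ∃-successors)
2. Hence ∃r.B ⊑ B: not entailed.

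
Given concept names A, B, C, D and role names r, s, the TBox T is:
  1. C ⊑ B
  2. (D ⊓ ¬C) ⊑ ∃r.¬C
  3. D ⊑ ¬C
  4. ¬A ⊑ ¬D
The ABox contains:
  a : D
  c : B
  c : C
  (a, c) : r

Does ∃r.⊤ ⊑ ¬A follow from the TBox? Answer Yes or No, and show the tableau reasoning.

1. ∃r.⊤ ⊑ ¬A  ⇔  (∃r.⊤ ⊓ A) unsat w.r.t. T
   open: L(x₀) ⊇ {A, ¬C, ¬D, ∃r.⊤} (+ ∃-successors)
2. Hence ∃r.⊤ ⊑ ¬A: not entailed.

No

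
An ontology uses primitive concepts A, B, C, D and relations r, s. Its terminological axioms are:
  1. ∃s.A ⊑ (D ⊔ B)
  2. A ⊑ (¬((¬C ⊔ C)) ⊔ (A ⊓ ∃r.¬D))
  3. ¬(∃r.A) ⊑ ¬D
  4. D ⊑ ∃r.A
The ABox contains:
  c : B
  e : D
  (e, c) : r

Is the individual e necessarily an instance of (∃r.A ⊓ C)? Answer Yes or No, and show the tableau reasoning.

1. e : (∃r.A ⊓ C)?  L(e) = {D} ∪ {(∀r.¬A ⊔ ¬C)}
   apply at e: D⊑∃r.A
   open: L(e) ⊇ {D, ¬A, ¬C, ∀s.¬A, ∃r.A} (+ ∃-successors) — e ∉ (∃r.A ⊓ C) possible
2. Hence e : (∃r.A ⊓ C): not entailed.

No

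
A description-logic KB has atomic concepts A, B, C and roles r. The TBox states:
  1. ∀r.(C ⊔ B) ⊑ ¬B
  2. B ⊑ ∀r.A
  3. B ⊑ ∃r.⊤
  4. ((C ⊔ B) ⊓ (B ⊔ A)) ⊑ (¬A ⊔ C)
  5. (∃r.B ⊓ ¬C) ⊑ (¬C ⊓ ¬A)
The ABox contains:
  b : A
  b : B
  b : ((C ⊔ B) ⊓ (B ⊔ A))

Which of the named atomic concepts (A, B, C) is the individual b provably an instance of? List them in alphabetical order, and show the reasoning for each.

1. b : A?  L(b) = {A, B, ((C ⊔ B) ⊓ (B ⊔ A))} ∪ {¬A}
   clash {A, ¬A} at b — b ∈ A
2. b : B?  L(b) = {A, B, ((C ⊔ B) ⊓ (B ⊔ A))} ∪ {¬B}
   clash {B, ¬B} at b — b ∈ B
3. b : C?  L(b) = {A, B, ((C ⊔ B) ⊓ (B ⊔ A))} ∪ {¬C}
   clash {C, ¬C} at b — b ∈ C
4. Entailed for b: {A, B, C}

{A, B, C}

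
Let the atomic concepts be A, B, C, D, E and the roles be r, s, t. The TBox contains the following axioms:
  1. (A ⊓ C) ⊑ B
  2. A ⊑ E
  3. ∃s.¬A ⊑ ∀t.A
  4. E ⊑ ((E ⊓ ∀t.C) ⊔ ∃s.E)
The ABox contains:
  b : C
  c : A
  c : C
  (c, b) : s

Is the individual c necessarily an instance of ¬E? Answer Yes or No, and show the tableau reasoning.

No

1. c : ¬E?  L(c) = {A, C} ∪ {E}
   apply at c: E⊑((E ⊓ ∀t.C) ⊔ ∃s.E)
   open: L(c) ⊇ {A, B, C, E, ∀s.A, …} — c ∉ ¬E possible
2. Hence c : ¬E: not entailed.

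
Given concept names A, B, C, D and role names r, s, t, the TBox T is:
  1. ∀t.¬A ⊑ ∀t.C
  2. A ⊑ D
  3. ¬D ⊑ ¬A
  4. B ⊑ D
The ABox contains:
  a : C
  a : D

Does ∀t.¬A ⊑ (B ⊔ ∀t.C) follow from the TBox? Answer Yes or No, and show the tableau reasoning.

1. ∀t.¬A ⊑ (B ⊔ ∀t.C)  ⇔  (∀t.¬A ⊓ (¬B ⊓ ∃t.¬C)) unsat w.r.t. T
   all branches close; clash {C, ¬C} at an ∃-successor
2. Hence ∀t.¬A ⊑ (B ⊔ ∀t.C): entailed.

Yes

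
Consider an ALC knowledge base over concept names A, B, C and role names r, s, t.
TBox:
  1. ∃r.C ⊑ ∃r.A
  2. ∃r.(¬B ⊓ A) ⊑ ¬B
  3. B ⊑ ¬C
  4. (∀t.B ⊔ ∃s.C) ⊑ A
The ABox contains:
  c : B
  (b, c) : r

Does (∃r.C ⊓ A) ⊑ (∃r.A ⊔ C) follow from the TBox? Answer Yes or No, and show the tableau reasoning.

1. (∃r.C ⊓ A) ⊑ (∃r.A ⊔ C)  ⇔  ((∃r.C ⊓ A) ⊓ (∀r.¬A ⊓ ¬C)) unsat w.r.t. T
   all branches close; clash {A, ¬A} at an ∃-successor
2. Hence (∃r.C ⊓ A) ⊑ (∃r.A ⊔ C): entailed.

Yes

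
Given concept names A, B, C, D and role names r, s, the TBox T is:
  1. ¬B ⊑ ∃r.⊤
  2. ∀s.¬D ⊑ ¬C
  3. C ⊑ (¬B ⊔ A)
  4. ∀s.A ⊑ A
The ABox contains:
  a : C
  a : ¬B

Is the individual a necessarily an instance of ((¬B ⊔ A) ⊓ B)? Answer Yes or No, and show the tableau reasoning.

1. a : ((¬B ⊔ A) ⊓ B)?  L(a) = {C, ¬B} ∪ {((B ⊓ ¬A) ⊔ ¬B)}
   apply at a: ¬B⊑∃r.⊤; C⊑(¬B ⊔ A)
   open: L(a) ⊇ {C, ¬B, ∃r.⊤, ∃s.D, ∃s.¬A} (+ ∃-successors) — a ∉ ((¬B ⊔ A) ⊓ B) possible
2. Hence a : ((¬B ⊔ A) ⊓ B): not entailed.

No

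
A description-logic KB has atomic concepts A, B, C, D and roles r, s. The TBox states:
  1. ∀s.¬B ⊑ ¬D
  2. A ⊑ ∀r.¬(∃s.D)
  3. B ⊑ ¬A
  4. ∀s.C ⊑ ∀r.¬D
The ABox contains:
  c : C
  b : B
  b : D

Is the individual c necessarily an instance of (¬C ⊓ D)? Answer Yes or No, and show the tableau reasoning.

1. c : (¬C ⊓ D)?  L(c) = {C} ∪ {(C ⊔ ¬D)}
   open: L(c) ⊇ {C, ¬A, ¬B, ∃s.B, ∃s.¬C} (+ ∃-successors) — c ∉ (¬C ⊓ D) possible
2. Hence c : (¬C ⊓ D): not entailed.

No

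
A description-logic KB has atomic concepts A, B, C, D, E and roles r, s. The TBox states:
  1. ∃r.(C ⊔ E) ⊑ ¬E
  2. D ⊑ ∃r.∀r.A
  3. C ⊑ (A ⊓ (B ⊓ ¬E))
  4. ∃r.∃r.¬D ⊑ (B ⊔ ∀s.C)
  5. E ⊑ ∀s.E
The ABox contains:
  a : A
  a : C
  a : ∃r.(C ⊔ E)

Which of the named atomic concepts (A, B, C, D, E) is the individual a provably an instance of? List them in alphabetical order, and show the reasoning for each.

{A, B, C}

1. a : A?  L(a) = {A, C, ∃r.(C ⊔ E)} ∪ {¬A}
   clash {A, ¬A} at a — a ∈ A
2. a : B?  L(a) = {A, C, ∃r.(C ⊔ E)} ∪ {¬B}
   clash {B, ¬B} at a — a ∈ B
3. a : C?  L(a) = {A, C, ∃r.(C ⊔ E)} ∪ {¬C}
   clash {C, ¬C} at a — a ∈ C
4. a : D?  L(a) = {A, C, ∃r.(C ⊔ E)} ∪ {¬D}
   apply at a: ∃r.(C ⊔ E)⊑¬E; C⊑(A ⊓ (B ⊓ ¬E))
   open: L(a) ⊇ {A, B, C, ¬D, ¬E, …} (+ ∃-successors) — a ∉ D possible
5. a : E?  L(a) = {A, C, ∃r.(C ⊔ E)} ∪ {¬E}
   apply at a: C⊑(A ⊓ (B ⊓ ¬E))
   open: L(a) ⊇ {A, B, C, ¬D, ¬E, …} (+ ∃-successors) — a ∉ E possible
6. Entailed for a: {A, B, C}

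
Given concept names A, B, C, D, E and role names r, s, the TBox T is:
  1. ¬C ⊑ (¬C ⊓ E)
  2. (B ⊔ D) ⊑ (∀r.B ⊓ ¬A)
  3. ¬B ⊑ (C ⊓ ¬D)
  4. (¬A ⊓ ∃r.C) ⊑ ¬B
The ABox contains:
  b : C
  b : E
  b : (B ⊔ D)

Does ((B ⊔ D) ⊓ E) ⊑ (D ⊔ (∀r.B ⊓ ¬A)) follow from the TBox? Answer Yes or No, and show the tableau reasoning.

Yes

1. ((B ⊔ D) ⊓ E) ⊑ (D ⊔ (∀r.B ⊓ ¬A))  ⇔  (((B ⊔ D) ⊓ E) ⊓ (¬D ⊓ (∃r.¬B ⊔ A))) unsat w.r.t. T
   all branches close; clash {D, ¬D} at x₀
2. Hence ((B ⊔ D) ⊓ E) ⊑ (D ⊔ (∀r.B ⊓ ¬A)): entailed.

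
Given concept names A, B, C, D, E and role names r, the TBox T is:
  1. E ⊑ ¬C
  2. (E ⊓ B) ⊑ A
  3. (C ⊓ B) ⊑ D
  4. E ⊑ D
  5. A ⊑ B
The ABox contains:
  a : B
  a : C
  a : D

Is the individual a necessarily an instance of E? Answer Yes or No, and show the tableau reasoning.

1. a : E?  L(a) = {B, C, D} ∪ {¬E}
   open: L(a) ⊇ {B, C, D, ¬E} — a ∉ E possible
2. Hence a : E: not entailed.

No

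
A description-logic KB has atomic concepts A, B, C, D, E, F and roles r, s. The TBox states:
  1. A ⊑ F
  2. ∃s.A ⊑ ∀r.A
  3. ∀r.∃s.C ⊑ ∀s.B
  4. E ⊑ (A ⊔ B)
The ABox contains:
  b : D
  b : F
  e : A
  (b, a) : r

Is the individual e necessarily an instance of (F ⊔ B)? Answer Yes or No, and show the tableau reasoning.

1. e : (F ⊔ B)?  L(e) = {A} ∪ {(¬F ⊓ ¬B)}
   clash {F, ¬F} at e — e ∈ (F ⊔ B)
2. Hence e : (F ⊔ B): entailed.

Yes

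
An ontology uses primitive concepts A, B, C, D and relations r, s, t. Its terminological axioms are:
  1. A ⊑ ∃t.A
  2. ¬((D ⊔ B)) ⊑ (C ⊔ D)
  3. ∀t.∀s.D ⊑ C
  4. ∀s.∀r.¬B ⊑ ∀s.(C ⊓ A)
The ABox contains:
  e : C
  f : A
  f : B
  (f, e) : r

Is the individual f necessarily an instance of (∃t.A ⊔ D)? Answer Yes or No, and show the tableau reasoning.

1. f : (∃t.A ⊔ D)?  L(f) = {A, B} ∪ {(∀t.¬A ⊓ ¬D)}
   clash {D, ¬D} at f — f ∈ (∃t.A ⊔ D)
2. Hence f : (∃t.A ⊔ D): entailed.

Yes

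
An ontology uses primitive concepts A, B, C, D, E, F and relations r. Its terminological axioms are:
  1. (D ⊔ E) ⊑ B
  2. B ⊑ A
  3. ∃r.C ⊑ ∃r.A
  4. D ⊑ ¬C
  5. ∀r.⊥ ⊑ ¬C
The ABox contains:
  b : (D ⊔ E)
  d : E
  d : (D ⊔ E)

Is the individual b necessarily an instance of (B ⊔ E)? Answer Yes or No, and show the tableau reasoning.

Yes

1. b : (B ⊔ E)?  L(b) = {(D ⊔ E)} ∪ {(¬B ⊓ ¬E)}
   clash {E, ¬E} at b — b ∈ (B ⊔ E)
2. Hence b : (B ⊔ E): entailed.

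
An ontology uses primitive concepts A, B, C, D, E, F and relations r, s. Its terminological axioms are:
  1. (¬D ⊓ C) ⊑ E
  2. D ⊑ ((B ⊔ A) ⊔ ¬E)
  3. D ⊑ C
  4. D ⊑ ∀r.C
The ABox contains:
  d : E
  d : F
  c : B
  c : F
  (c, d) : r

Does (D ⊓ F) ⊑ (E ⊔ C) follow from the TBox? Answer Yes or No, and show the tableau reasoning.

1. (D ⊓ F) ⊑ (E ⊔ C)  ⇔  ((D ⊓ F) ⊓ (¬E ⊓ ¬C)) unsat w.r.t. T
   all branches close; clash {C, ¬C} at x₀
2. Hence (D ⊓ F) ⊑ (E ⊔ C): entailed.

Yes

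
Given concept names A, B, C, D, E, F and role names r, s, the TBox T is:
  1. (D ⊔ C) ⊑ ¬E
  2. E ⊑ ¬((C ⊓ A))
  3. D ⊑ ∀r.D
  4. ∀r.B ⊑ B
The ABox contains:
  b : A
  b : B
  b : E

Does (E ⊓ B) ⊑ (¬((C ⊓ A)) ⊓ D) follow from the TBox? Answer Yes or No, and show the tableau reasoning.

No

1. (E ⊓ B) ⊑ (¬((C ⊓ A)) ⊓ D)  ⇔  ((E ⊓ B) ⊓ ((C ⊓ A) ⊔ ¬D)) unsat w.r.t. T
   apply at x₀: E⊑¬((C ⊓ A))
   open: L(x₀) ⊇ {B, E, ¬C, ¬D}
2. Hence (E ⊓ B) ⊑ (¬((C ⊓ A)) ⊓ D): not entailed.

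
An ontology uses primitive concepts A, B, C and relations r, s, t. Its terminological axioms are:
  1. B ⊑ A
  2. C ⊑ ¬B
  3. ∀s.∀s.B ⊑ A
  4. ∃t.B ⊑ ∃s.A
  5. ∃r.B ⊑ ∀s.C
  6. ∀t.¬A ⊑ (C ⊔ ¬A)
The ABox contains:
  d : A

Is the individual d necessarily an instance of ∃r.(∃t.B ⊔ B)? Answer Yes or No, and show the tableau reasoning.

No

1. d : ∃r.(∃t.B ⊔ B)?  L(d) = {A} ∪ {∀r.(∀t.¬B ⊓ ¬B)}
   open: L(d) ⊇ {A, ¬C, ∀r.(∀t.¬B ⊓ ¬B), ∀r.¬B, ∀t.¬B, …} (+ ∃-successors) — d ∉ ∃r.(∃t.B ⊔ B) possible
2. Hence d : ∃r.(∃t.B ⊔ B): not entailed.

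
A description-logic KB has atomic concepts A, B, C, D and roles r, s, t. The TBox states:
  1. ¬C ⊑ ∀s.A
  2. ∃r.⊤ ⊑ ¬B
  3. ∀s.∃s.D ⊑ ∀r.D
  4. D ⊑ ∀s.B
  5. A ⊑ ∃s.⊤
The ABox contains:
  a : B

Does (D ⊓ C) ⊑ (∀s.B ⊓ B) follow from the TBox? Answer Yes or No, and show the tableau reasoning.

1. (D ⊓ C) ⊑ (∀s.B ⊓ B)  ⇔  ((D ⊓ C) ⊓ (∃s.¬B ⊔ ¬B)) unsat w.r.t. T
   apply at x₀: D⊑∀s.B
   open: L(x₀) ⊇ {C, D, ¬A, ¬B, ∀r.⊥, …} (+ ∃-successors)
2. Hence (D ⊓ C) ⊑ (∀s.B ⊓ B): not entailed.

No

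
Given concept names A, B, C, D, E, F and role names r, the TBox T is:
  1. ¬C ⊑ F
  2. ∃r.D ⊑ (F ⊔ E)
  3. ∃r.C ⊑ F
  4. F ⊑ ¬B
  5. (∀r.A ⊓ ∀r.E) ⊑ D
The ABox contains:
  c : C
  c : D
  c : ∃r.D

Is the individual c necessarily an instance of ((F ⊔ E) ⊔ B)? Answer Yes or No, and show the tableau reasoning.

Yes

1. c : ((F ⊔ E) ⊔ B)?  L(c) = {C, D, ∃r.D} ∪ {((¬F ⊓ ¬E) ⊓ ¬B)}
   clash {F, ¬F} at c — c ∈ ((F ⊔ E) ⊔ B)
2. Hence c : ((F ⊔ E) ⊔ B): entailed.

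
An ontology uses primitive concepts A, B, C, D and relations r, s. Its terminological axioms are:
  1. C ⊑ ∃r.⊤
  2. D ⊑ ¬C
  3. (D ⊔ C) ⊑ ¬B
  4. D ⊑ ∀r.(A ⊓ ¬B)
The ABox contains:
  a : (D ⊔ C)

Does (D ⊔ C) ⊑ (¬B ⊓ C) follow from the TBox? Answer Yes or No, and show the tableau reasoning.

1. (D ⊔ C) ⊑ (¬B ⊓ C)  ⇔  ((D ⊔ C) ⊓ (B ⊔ ¬C)) unsat w.r.t. T
   apply at x₀: (D ⊔ C)⊑¬B
   open: L(x₀) ⊇ {D, ¬B, ¬C, ∀r.(A ⊓ ¬B)}
2. Hence (D ⊔ C) ⊑ (¬B ⊓ C): not entailed.

No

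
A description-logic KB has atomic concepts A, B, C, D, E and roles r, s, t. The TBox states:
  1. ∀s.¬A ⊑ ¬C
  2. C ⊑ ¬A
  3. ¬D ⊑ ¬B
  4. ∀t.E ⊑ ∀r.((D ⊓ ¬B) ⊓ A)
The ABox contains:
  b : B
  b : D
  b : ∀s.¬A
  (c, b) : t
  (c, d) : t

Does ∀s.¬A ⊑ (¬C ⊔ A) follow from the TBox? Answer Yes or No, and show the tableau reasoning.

Yes

1. ∀s.¬A ⊑ (¬C ⊔ A)  ⇔  (∀s.¬A ⊓ (C ⊓ ¬A)) unsat w.r.t. T
   all branches close; clash {C, ¬C} at x₀
2. Hence ∀s.¬A ⊑ (¬C ⊔ A): entailed.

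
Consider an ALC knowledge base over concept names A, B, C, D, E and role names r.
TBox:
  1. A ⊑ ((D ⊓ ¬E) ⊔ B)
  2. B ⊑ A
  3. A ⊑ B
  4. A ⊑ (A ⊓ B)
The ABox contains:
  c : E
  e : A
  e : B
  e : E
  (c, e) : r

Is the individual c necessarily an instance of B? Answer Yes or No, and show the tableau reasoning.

No

1. c : B?  L(c) = {E} ∪ {¬B}
   open: L(c) ⊇ {E, ¬A, ¬B} — c ∉ B possible
2. Hence c : B: not entailed.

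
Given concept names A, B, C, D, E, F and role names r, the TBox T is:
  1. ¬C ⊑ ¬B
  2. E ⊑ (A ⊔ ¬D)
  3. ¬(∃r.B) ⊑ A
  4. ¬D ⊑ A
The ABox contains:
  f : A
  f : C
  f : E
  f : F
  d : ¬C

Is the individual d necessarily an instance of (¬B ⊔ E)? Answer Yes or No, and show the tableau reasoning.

Yes

1. d : (¬B ⊔ E)?  L(d) = {¬C} ∪ {(B ⊓ ¬E)}
   clash {B, ¬B} at d — d ∈ (¬B ⊔ E)
2. Hence d : (¬B ⊔ E): entailed.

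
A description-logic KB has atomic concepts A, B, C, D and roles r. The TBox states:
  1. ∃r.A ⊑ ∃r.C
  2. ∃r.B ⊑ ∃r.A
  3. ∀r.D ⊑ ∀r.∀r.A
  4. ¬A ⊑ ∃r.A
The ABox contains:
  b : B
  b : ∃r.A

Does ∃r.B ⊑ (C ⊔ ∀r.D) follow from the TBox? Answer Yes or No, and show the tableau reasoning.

1. ∃r.B ⊑ (C ⊔ ∀r.D)  ⇔  (∃r.B ⊓ (¬C ⊓ ∃r.¬D)) unsat w.r.t. T
   apply at x₀: ∃r.B⊑∃r.A
   open: L(x₀) ⊇ {A, ¬C, ∃r.A, ∃r.B, ∃r.C, …} (+ ∃-successors)
2. Hence ∃r.B ⊑ (C ⊔ ∀r.D): not entailed.

No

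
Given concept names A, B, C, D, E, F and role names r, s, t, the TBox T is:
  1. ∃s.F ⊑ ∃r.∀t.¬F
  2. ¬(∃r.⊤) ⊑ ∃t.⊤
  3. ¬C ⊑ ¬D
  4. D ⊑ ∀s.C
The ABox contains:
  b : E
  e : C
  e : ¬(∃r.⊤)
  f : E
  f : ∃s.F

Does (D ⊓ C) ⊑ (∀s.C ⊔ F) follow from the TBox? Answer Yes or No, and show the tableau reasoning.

1. (D ⊓ C) ⊑ (∀s.C ⊔ F)  ⇔  ((D ⊓ C) ⊓ (∃s.¬C ⊓ ¬F)) unsat w.r.t. T
   all branches close; clash {C, ¬C} at an ∃-successor
2. Hence (D ⊓ C) ⊑ (∀s.C ⊔ F): entailed.

Yes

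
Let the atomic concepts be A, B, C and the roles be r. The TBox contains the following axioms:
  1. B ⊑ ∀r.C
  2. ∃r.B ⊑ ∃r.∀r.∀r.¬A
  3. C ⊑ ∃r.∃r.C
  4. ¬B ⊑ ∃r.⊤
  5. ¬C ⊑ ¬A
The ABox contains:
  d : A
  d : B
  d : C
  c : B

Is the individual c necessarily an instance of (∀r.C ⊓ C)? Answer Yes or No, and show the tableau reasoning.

No

1. c : (∀r.C ⊓ C)?  L(c) = {B} ∪ {(∃r.¬C ⊔ ¬C)}
   apply at c: B⊑∀r.C
   open: L(c) ⊇ {B, ¬A, ¬C, ∀r.C, ∀r.¬B} — c ∉ (∀r.C ⊓ C) possible
2. Hence c : (∀r.C ⊓ C): not entailed.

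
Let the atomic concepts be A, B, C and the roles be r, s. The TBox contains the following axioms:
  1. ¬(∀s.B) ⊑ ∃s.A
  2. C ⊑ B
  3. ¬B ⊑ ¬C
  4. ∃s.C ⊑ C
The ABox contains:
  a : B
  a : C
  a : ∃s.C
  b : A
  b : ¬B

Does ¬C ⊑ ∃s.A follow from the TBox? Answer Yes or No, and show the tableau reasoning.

1. ¬C ⊑ ∃s.A  ⇔  (¬C ⊓ ∀s.¬A) unsat w.r.t. T
   open: L(x₀) ⊇ {¬C, ∀s.B, ∀s.¬A, ∀s.¬C}
2. Hence ¬C ⊑ ∃s.A: not entailed.

No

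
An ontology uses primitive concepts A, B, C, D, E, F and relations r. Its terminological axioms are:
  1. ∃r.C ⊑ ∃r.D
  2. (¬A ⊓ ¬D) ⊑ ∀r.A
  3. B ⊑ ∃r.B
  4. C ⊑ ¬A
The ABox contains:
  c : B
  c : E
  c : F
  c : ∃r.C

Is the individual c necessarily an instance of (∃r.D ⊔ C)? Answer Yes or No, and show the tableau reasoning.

Yes

1. c : (∃r.D ⊔ C)?  L(c) = {B, E, F, ∃r.C} ∪ {(∀r.¬D ⊓ ¬C)}
   clash {D, ¬D} at an ∃-successor — c ∈ (∃r.D ⊔ C)
2. Hence c : (∃r.D ⊔ C): entailed.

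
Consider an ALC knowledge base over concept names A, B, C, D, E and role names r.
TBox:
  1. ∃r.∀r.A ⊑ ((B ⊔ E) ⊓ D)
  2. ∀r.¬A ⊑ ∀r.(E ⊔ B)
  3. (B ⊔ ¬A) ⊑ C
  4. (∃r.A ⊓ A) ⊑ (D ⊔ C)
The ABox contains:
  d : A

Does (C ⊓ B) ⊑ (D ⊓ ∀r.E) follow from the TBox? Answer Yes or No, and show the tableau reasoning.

No

1. (C ⊓ B) ⊑ (D ⊓ ∀r.E)  ⇔  ((C ⊓ B) ⊓ (¬D ⊔ ∃r.¬E)) unsat w.r.t. T
   open: L(x₀) ⊇ {B, C, ¬A, ¬D, ∀r.∃r.¬A, …} (+ ∃-successors)
2. Hence (C ⊓ B) ⊑ (D ⊓ ∀r.E): not entailed.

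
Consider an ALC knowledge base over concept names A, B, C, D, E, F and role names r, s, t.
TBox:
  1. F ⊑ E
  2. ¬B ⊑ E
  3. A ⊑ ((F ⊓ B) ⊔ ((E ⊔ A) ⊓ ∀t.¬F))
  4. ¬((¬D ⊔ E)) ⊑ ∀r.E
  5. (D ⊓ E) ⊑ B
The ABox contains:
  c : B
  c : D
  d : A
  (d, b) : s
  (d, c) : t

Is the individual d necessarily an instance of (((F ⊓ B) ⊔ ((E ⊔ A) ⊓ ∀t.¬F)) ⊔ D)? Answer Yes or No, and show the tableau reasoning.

Yes

1. d : (((F ⊓ B) ⊔ ((E ⊔ A) ⊓ ∀t.¬F)) ⊔ D)?  L(d) = {A} ∪ {(((¬F ⊔ ¬B) ⊓ ((¬E ⊓ ¬A) ⊔ ∃t.F)) ⊓ ¬D)}
   clash {B, ¬B} at d — d ∈ (((F ⊓ B) ⊔ ((E ⊔ A) ⊓ ∀t.¬F)) ⊔ D)
2. Hence d : (((F ⊓ B) ⊔ ((E ⊔ A) ⊓ ∀t.¬F)) ⊔ D): entailed.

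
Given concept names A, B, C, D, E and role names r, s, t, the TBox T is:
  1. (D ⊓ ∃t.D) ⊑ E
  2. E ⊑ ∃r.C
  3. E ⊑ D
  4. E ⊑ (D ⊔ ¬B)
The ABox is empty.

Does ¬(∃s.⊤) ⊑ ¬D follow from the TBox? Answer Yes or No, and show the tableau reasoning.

No

1. ¬(∃s.⊤) ⊑ ¬D  ⇔  (∀s.⊥ ⊓ D) unsat w.r.t. T
   open: L(x₀) ⊇ {D, ¬E, ∀s.⊥, ∀t.¬D}
2. Hence ¬(∃s.⊤) ⊑ ¬D: not entailed.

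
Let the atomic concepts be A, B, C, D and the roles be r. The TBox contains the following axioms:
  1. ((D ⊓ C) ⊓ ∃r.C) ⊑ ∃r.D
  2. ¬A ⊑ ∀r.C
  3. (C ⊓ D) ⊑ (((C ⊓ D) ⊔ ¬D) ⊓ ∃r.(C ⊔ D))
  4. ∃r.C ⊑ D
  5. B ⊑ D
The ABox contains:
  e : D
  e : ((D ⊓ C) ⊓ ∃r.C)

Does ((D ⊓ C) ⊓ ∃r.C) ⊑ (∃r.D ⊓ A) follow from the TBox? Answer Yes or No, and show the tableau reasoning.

No

1. ((D ⊓ C) ⊓ ∃r.C) ⊑ (∃r.D ⊓ A)  ⇔  (((D ⊓ C) ⊓ ∃r.C) ⊓ (∀r.¬D ⊔ ¬A)) unsat w.r.t. T
   apply at x₀: ((D ⊓ C) ⊓ ∃r.C)⊑∃r.D
   open: L(x₀) ⊇ {C, D, ¬A, ∀r.C, ∃r.(C ⊔ D), …} (+ ∃-successors)
2. Hence ((D ⊓ C) ⊓ ∃r.C) ⊑ (∃r.D ⊓ A): not entailed.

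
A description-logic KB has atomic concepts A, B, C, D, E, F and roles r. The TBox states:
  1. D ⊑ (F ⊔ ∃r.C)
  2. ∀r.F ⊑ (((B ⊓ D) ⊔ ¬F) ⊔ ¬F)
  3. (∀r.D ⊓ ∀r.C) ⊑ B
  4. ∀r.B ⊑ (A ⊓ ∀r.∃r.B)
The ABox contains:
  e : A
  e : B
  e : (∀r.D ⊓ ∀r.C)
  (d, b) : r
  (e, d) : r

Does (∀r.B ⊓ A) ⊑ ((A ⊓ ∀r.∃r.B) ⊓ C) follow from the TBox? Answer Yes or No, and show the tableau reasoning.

1. (∀r.B ⊓ A) ⊑ ((A ⊓ ∀r.∃r.B) ⊓ C)  ⇔  ((∀r.B ⊓ A) ⊓ ((¬A ⊔ ∃r.∀r.¬B) ⊔ ¬C)) unsat w.r.t. T
   apply at x₀: ∀r.B⊑(A ⊓ ∀r.∃r.B)
   open: L(x₀) ⊇ {A, ¬C, ¬D, ∀r.B, ∀r.∃r.B, …} (+ ∃-successors)
2. Hence (∀r.B ⊓ A) ⊑ ((A ⊓ ∀r.∃r.B) ⊓ C): not entailed.

No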